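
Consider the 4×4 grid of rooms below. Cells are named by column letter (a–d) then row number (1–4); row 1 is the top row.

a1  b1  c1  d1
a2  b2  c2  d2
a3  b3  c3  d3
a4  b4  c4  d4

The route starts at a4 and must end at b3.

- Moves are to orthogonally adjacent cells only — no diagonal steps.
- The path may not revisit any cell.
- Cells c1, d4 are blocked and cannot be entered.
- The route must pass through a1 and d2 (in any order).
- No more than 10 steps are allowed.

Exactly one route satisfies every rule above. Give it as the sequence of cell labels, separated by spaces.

a4 a3 a2 a1 b1 b2 c2 d2 d3 c3 b3

The budget equals the shortest possible length, so every move has to be on a shortest route through the required cells.
Route from a4: up 3 to a1, right 1 to b1, down 1 to b2, right 2 to d2, down 1 to d3, left 2 to b3 — 10 moves in all.
Check: all required cells visited; 10 ≤ 10 moves.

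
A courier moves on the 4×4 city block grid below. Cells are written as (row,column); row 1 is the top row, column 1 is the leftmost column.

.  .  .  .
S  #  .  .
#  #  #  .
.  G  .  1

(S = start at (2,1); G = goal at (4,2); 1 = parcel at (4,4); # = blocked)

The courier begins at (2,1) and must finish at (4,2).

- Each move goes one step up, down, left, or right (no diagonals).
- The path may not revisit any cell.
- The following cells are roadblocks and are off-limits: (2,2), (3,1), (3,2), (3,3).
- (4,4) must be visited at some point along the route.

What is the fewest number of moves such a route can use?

Any route passes through (4,4) somewhere between (2,1) and (4,2). Summing Manhattan distances along the two legs ((2,1) → (4,4) → (4,2)) gives a lower bound of 5 + 2 = 7 moves.
That bound ignores the blocked cells. Measuring each leg by the fewest moves that actually steer around them ((2,1)→(4,4): 7; (4,4)→(4,2): 2) raises the lower bound to 9.
A route of 9 moves exists: (2,1) → (1,1) → (1,2) → (1,3) → (2,3) → (2,4) → (3,4) → (4,4) → (4,3) → (4,2).
Since 9 matches that lower bound, it is optimal.

9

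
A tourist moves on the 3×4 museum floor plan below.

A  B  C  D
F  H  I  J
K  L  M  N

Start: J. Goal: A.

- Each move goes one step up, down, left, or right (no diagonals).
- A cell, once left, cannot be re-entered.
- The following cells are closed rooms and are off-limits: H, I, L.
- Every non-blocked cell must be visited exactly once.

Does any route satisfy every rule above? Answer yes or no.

Cell K has only one open neighbour but is neither the start nor the goal, so a Hamiltonian route would have to both enter and leave it through the same neighbour — impossible without revisiting.

no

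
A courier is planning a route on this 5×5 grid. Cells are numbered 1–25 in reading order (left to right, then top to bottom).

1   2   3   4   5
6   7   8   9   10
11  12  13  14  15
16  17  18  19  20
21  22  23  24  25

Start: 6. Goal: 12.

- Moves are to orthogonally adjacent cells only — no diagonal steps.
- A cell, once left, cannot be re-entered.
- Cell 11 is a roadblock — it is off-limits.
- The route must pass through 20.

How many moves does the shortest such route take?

Any route passes through 20 somewhere between 6 and 12. Summing Manhattan distances along the two legs (6 → 20 → 12) gives a lower bound of 6 + 4 = 10 moves.
A route of 10 moves achieves this: 6 → 7 → 8 → 13 → 14 → 15 → 20 → 19 → 18 → 17 → 12.
Since 10 matches the lower bound, it is optimal.

10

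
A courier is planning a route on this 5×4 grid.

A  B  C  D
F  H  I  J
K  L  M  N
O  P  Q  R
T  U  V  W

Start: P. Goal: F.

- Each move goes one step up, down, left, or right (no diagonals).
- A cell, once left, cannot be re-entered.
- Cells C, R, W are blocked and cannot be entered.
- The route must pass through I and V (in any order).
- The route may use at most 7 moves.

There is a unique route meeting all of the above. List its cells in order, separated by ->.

The 7-move cap with required stops at I, V leaves no slack for detours.
Route from P: down 1 to U, right 1 to V, up 3 to I, left 2 to F — 7 moves in all.
Check: all required cells visited; 7 ≤ 7 moves.

P -> U -> V -> Q -> M -> I -> H -> F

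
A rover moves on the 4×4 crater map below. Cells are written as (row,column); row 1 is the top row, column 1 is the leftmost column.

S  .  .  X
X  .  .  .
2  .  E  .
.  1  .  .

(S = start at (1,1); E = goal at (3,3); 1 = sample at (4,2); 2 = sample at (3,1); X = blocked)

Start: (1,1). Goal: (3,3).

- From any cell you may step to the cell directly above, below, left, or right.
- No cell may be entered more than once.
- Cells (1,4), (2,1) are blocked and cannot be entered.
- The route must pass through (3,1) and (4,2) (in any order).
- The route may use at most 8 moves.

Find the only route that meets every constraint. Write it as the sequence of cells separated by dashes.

(1,1) - (1,2) - (2,2) - (3,2) - (3,1) - (4,1) - (4,2) - (4,3) - (3,3)

The 8-move cap with required stops at (3,1), (4,2) leaves no slack for detours.
Route from (1,1): right 1 to (1,2), down 2 to (3,2), left 1 to (3,1), down 1 to (4,1), right 2 to (4,3), up 1 to (3,3) — 8 moves in all.
Check: all required cells visited; 8 ≤ 8 moves.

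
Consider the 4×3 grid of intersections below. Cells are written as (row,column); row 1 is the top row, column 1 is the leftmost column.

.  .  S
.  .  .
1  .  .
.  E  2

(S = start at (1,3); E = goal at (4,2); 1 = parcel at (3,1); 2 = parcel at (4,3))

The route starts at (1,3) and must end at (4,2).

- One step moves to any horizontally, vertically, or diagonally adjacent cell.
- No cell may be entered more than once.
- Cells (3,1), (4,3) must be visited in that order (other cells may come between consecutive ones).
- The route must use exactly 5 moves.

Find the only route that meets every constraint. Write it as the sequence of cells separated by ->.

The waypoints must appear in the order (3,1), (4,3), with no cell reused.
Route from (1,3): 2× down-left (reaching (3,1)), right to (3,2), down-right to (4,3), left to (4,2) — 5 moves in all.
Check: order respected (1 at step 2, 2 at step 4); 5 moves as required.

(1,3) -> (2,2) -> (3,1) -> (3,2) -> (4,3) -> (4,2)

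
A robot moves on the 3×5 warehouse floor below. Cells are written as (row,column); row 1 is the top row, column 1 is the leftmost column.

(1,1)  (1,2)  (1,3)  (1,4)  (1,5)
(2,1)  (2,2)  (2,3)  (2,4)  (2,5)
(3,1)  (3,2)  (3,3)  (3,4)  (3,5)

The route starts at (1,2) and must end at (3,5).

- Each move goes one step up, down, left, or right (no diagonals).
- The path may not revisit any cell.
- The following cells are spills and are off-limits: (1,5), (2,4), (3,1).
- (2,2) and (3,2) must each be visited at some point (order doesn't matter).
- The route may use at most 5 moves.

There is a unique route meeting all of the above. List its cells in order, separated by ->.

The 5-move cap with required stops at (2,2), (3,2) leaves no slack for detours.
Route from (1,2): down 2 to (3,2), right 3 to (3,5) — 5 moves in all.
Check: all required cells visited; 5 ≤ 5 moves.

(1,2) -> (2,2) -> (3,2) -> (3,3) -> (3,4) -> (3,5)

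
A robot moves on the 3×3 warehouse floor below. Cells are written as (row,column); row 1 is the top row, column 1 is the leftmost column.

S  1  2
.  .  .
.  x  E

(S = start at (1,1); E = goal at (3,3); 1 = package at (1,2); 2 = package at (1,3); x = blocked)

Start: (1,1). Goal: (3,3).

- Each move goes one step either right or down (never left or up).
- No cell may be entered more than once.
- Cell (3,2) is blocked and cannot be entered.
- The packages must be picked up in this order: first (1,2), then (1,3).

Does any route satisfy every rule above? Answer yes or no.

yes

One route that works: (1,1) → (1,2) → (1,3) → (2,3) → (3,3).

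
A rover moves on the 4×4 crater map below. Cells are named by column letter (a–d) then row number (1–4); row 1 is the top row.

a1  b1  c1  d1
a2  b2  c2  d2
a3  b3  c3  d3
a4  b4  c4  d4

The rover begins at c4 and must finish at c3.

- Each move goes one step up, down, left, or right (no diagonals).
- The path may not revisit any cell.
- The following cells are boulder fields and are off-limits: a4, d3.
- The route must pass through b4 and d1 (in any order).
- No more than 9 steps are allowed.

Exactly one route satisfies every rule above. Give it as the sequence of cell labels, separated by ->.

c4 -> b4 -> b3 -> b2 -> b1 -> c1 -> d1 -> d2 -> c2 -> c3

Any route must reach b4 and d1 and still end at c3 within 9 moves, so the order of the required stops is forced.
Route from c4: left to b4, 3× up (reaching b1), 2× right (reaching d1), down to d2, left to c2, down to c3 — 9 moves in all.
Check: all required cells visited; 9 ≤ 9 moves.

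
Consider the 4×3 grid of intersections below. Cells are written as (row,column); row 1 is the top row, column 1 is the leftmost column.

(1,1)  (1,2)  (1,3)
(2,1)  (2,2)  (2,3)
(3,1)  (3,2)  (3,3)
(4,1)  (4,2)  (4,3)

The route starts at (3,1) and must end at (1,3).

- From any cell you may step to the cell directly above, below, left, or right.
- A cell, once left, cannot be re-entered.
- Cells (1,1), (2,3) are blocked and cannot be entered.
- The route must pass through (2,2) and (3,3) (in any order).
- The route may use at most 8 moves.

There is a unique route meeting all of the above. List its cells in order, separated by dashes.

(3,1) - (4,1) - (4,2) - (4,3) - (3,3) - (3,2) - (2,2) - (1,2) - (1,3)

The budget equals the shortest possible length, so every move has to be on a shortest route through the required cells.
Route from (3,1): down 1 to (4,1), right 2 to (4,3), up 1 to (3,3), left 1 to (3,2), up 2 to (1,2), right 1 to (1,3) — 8 moves in all.
Check: all required cells visited; 8 ≤ 8 moves.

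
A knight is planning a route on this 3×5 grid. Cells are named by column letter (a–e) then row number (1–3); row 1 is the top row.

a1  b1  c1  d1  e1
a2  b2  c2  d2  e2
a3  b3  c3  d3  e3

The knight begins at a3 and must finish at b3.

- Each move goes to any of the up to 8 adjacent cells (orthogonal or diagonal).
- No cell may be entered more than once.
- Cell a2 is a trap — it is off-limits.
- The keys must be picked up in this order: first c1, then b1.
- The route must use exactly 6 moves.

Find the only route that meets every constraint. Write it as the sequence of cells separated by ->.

The waypoints must appear in the order c1, b1, with no cell reused.
Route from a3: up-right 2 to c1, left 1 to b1, down-right 1 to c2, down 1 to c3, left 1 to b3 — 6 moves in all.
Check: order respected (c1 at step 2, b1 at step 3); 6 moves as required.

a3 -> b2 -> c1 -> b1 -> c2 -> c3 -> b3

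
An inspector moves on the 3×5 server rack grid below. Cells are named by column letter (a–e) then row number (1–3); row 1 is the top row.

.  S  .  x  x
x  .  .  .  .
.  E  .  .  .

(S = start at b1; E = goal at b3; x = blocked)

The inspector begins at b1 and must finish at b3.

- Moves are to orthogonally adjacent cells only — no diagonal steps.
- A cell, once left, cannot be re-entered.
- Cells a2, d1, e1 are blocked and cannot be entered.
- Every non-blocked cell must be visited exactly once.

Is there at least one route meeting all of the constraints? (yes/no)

no

Cell a1 has only one open neighbour but is neither the start nor the goal, so a Hamiltonian route would have to both enter and leave it through the same neighbour — impossible without revisiting.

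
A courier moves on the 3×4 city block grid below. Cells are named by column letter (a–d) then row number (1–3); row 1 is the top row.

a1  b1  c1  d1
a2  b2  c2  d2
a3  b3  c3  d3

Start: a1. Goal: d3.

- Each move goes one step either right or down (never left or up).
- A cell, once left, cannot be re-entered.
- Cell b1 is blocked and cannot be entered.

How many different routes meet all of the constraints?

4

A right/down-only route from a1 to d3 makes exactly 2 down-moves and 3 right-moves in some order.
With no other constraints that would be C(5,2) = 10 routes.
Subtract routes through each blocked cell (inclusion–exclusion for overlaps): − through b1: 6 → 4.
That gives 4 routes.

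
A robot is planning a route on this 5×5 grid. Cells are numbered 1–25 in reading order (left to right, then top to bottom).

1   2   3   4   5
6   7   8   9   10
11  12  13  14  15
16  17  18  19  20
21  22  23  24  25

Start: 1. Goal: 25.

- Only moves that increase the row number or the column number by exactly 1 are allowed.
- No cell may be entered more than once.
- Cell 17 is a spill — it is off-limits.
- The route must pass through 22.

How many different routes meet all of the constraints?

1

A right/down-only route from 1 to 25 makes exactly 4 down-moves and 4 right-moves in some order.
With no other constraints that would be C(8,4) = 70 routes.
Split at 22 and multiply the segment counts (each segment already excludes blocked cells): 1→22: 1; 22→25: 1; product = 1.
That gives 1 route.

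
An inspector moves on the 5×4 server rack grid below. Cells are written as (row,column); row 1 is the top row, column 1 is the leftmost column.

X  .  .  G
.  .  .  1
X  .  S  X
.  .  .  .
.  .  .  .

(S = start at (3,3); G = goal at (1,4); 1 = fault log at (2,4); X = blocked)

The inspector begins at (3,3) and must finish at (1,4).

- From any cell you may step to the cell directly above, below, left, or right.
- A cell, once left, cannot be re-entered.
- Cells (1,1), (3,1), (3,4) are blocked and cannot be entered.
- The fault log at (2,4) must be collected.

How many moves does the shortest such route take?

3

Any route passes through (2,4) somewhere between (3,3) and (1,4). Summing Manhattan distances along the two legs ((3,3) → (2,4) → (1,4)) gives a lower bound of 2 + 1 = 3 moves.
A route of 3 moves achieves this: (3,3) → (2,3) → (2,4) → (1,4).
Since 3 matches the lower bound, it is optimal.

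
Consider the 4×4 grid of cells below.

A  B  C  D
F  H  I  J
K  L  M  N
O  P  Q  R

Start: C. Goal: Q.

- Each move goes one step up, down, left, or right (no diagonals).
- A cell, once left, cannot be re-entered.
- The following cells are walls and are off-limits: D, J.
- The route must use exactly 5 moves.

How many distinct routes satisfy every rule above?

7

Need simple routes of exactly 5 moves from C to Q (Manhattan distance 3, so 1 moves are spent on a detour and 1 undoing it).
Enumerating: C I M L P Q | C I M N R Q | C I H L P Q | C I H L M Q | C B H L P Q | C B H L M Q | C B H I M Q.
That gives 7 routes.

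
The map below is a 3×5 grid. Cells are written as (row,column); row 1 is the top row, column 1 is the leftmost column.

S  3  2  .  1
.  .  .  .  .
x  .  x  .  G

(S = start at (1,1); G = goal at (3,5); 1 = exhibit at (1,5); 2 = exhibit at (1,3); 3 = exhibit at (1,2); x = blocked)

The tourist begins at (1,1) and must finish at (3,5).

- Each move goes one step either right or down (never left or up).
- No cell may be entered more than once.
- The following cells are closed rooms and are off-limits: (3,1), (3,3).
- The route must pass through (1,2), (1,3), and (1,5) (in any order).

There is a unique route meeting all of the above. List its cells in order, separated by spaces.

(1,1) (1,2) (1,3) (1,4) (1,5) (2,5) (3,5)

Moves only go right or down, so the column and row indices never decrease.
Route from (1,1): right 4 to (1,5), down 2 to (3,5) — 6 moves in all.
Check: all required cells visited.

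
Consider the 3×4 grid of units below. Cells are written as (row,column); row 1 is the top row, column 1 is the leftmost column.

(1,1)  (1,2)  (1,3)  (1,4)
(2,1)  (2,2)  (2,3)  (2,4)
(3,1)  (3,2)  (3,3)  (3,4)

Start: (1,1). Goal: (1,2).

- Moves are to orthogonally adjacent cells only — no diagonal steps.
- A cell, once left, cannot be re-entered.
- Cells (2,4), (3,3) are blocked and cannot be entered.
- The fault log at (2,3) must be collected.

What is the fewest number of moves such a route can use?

Any route passes through (2,3) somewhere between (1,1) and (1,2). Summing Manhattan distances along the two legs ((1,1) → (2,3) → (1,2)) gives a lower bound of 3 + 2 = 5 moves.
A route of 5 moves achieves this: (1,1) → (2,1) → (2,2) → (2,3) → (1,3) → (1,2).
Since 5 matches the lower bound, it is optimal.

5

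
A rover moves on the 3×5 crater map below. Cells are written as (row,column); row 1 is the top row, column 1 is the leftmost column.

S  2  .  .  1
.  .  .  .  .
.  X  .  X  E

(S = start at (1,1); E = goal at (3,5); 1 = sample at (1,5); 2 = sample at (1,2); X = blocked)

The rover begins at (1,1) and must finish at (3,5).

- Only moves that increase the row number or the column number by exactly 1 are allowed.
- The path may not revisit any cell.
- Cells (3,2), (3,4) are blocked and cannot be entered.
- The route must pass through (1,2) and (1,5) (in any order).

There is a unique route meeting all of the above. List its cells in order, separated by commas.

Moves only go right or down, so the column and row indices never decrease.
Route from (1,1): 4× right (reaching (1,5)), 2× down (reaching (3,5)) — 6 moves in all.
Check: all required cells visited.

(1,1), (1,2), (1,3), (1,4), (1,5), (2,5), (3,5)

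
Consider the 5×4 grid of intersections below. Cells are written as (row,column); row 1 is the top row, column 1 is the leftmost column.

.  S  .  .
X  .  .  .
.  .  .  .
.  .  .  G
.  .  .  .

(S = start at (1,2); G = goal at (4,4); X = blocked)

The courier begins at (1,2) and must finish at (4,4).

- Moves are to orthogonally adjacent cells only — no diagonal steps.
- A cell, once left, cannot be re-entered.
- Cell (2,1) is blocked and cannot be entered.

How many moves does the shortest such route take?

5

The Manhattan distance from (1,2) to (4,4) is |1−4| + |2−4| = 5, so at least 5 moves are needed.
A route of 5 moves achieves this: (1,2) → (2,2) → (3,2) → (4,2) → (4,3) → (4,4).
Since 5 matches the lower bound, it is optimal.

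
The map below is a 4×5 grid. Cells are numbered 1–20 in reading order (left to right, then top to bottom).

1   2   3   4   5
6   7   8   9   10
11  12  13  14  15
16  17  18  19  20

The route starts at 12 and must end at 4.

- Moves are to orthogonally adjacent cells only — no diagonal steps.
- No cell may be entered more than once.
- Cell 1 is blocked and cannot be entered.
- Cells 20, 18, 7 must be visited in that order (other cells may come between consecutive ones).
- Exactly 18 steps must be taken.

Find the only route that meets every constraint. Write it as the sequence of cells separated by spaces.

12 13 14 15 20 19 18 17 16 11 6 7 2 3 8 9 10 5 4

The waypoints must appear in the order 20, 18, 7, with no cell reused.
Route from 12: 3× right (reaching 15), down to 20, 4× left (reaching 16), 2× up (reaching 6), right to 7, up to 2, right to 3, down to 8, 2× right (reaching 10), up to 5, left to 4 — 18 moves in all.
Check: order respected (20 at step 4, 18 at step 6, 7 at step 11); 18 moves as required.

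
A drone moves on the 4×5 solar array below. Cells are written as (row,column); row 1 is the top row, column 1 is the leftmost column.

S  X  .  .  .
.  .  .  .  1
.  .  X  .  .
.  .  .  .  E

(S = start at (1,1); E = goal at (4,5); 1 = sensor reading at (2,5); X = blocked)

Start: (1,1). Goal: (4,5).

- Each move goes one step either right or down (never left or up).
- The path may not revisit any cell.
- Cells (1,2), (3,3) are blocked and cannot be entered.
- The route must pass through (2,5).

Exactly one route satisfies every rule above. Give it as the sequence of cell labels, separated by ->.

Moves only go right or down, so the column and row indices never decrease.
Route from (1,1): down to (2,1), 4× right (reaching (2,5)), 2× down (reaching (4,5)) — 7 moves in all.
Check: all required cells visited.

(1,1) -> (2,1) -> (2,2) -> (2,3) -> (2,4) -> (2,5) -> (3,5) -> (4,5)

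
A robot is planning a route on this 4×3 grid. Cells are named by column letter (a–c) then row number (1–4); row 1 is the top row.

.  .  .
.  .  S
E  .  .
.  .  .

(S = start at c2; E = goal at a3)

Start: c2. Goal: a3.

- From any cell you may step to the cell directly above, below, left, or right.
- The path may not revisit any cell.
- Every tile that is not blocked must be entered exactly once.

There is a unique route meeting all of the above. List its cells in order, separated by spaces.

Need to visit all 12 open cells exactly once, starting at c2 and ending at a3.
Route from c2: up to c1, 2× left (reaching a1), down to a2, right to b2, down to b3, right to c3, down to c4, 2× left (reaching a4), up to a3 — 11 moves in all.
Check: all 12 open cells covered.

c2 c1 b1 a1 a2 b2 b3 c3 c4 b4 a4 a3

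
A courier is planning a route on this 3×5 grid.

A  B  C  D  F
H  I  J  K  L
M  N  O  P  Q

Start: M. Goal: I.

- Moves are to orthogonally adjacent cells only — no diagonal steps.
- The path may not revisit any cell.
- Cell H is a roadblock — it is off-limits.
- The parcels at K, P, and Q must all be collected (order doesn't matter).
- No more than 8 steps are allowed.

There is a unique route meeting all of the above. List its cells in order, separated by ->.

M -> N -> O -> P -> Q -> L -> K -> J -> I

The 8-move cap with required stops at K, P, Q leaves no slack for detours.
Route from M: 4× right (reaching Q), up to L, 3× left (reaching I) — 8 moves in all.
Check: all required cells visited; 8 ≤ 8 moves.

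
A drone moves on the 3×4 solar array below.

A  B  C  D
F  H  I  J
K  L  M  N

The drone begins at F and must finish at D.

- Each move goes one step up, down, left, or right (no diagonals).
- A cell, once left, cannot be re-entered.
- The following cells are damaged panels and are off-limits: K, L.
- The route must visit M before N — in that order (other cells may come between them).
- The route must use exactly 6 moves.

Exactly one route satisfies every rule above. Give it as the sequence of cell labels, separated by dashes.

The waypoints must appear in the order M, N, with no cell reused.
Route from F: right 2 to I, down 1 to M, right 1 to N, up 2 to D — 6 moves in all.
Check: order respected (M at step 3, N at step 4); 6 moves as required.

F - H - I - M - N - J - D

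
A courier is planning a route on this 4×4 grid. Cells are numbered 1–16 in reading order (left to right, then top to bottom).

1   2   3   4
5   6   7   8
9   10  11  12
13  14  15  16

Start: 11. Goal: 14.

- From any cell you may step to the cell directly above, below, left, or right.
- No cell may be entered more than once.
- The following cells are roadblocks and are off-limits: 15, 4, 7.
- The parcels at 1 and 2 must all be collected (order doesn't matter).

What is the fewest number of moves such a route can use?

Any route passes through 1 and 2 in some order between 11 and 14. Summing Manhattan distances along each leg and taking the cheapest ordering (11 → 1 → 2 → 14) gives a lower bound of 4 + 1 + 3 = 8 moves.
A route of 8 moves achieves this: 11 → 10 → 6 → 2 → 1 → 5 → 9 → 13 → 14.
Since 8 matches the lower bound, it is optimal.

8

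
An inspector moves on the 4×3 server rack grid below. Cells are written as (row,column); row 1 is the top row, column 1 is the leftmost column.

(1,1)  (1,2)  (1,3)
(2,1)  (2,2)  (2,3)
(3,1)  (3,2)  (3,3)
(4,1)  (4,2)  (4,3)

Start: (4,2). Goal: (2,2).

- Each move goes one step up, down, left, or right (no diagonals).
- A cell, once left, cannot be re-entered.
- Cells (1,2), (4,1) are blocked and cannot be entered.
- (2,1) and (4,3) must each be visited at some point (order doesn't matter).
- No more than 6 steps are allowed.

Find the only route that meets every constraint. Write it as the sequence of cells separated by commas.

(4,2), (4,3), (3,3), (3,2), (3,1), (2,1), (2,2)

Any route must reach (2,1) and (4,3) and still end at (2,2) within 6 moves, so the order of the required stops is forced.
Route from (4,2): right 1 to (4,3), up 1 to (3,3), left 2 to (3,1), up 1 to (2,1), right 1 to (2,2) — 6 moves in all.
Check: all required cells visited; 6 ≤ 6 moves.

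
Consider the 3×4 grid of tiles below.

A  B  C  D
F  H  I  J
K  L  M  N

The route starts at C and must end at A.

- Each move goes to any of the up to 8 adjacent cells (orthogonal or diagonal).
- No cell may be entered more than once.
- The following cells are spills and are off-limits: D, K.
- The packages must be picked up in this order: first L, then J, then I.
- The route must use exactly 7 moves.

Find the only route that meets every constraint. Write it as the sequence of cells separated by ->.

C -> H -> L -> M -> J -> I -> B -> A

The waypoints must appear in the order L, J, I, with no cell reused.
Route from C: down-left to H, down to L, right to M, up-right to J, left to I, up-left to B, left to A — 7 moves in all.
Check: order respected (L at step 2, J at step 4, I at step 5); 7 moves as required.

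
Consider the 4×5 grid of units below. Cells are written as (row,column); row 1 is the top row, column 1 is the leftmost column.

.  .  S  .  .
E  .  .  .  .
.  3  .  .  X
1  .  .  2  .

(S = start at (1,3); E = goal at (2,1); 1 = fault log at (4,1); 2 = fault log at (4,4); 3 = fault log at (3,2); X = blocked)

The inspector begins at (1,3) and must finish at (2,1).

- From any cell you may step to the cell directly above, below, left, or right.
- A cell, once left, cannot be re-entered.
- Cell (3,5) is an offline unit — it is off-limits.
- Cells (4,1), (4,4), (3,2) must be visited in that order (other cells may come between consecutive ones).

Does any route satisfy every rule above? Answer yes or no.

no

Ignoring the required order, 27 revisit-free routes from (1,3) to (2,1) pass through all of (4,1), (4,4), and (3,2); the waypoint orders that occur are (4,4) → (4,1) → (3,2) (16); (4,4) → (3,2) → (4,1) (6); (3,2) → (4,4) → (4,1) (5) — never (4,1) → (4,4) → (3,2).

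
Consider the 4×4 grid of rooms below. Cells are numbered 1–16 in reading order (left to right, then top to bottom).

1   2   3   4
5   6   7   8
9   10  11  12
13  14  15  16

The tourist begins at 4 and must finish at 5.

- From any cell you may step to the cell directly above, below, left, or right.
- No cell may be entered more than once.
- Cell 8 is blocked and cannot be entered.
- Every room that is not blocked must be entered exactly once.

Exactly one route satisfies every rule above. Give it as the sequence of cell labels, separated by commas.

4, 3, 7, 11, 12, 16, 15, 14, 13, 9, 10, 6, 2, 1, 5

Need to visit all 15 open cells exactly once, starting at 4 and ending at 5.
Route from 4: left 1 to 3, down 2 to 11, right 1 to 12, down 1 to 16, left 3 to 13, up 1 to 9, right 1 to 10, up 2 to 2, left 1 to 1, down 1 to 5 — 14 moves in all.
Check: all 15 open cells covered.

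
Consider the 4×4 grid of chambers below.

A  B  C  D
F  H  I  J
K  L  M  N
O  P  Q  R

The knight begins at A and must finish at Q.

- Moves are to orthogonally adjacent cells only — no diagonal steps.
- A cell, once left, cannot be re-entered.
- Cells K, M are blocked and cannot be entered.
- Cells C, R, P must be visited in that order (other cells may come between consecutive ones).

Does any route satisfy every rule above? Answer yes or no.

no

Even ignoring the required order, no revisit-free route from A to Q manages to pass through all of C, R, and P: branching out from A, every path either misses one of them or, having collected them, can no longer reach Q without re-entering a cell.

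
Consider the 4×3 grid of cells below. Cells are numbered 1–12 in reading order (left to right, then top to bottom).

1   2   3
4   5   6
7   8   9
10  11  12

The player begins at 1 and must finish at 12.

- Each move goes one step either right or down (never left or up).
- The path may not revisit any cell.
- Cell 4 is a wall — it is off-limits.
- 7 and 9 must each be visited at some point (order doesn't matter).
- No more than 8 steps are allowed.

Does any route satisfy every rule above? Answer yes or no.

Right/down moves force the required cells to be taken in the order 7, 9. Every right/down route from 1 to 7 runs into a blocked cell, so that leg cannot be completed.

no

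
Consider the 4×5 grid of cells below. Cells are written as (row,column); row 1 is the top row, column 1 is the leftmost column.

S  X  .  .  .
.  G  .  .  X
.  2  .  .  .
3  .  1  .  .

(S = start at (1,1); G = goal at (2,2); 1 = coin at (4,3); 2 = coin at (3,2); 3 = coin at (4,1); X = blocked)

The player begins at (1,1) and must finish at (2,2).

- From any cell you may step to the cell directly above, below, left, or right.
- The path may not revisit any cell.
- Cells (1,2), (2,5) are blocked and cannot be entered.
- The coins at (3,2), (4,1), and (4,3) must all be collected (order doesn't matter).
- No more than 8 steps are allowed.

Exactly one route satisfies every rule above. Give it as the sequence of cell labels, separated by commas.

(1,1), (2,1), (3,1), (4,1), (4,2), (4,3), (3,3), (3,2), (2,2)

The 8-move cap with required stops at (3,2), (4,1), (4,3) leaves no slack for detours.
Route from (1,1): down 3 to (4,1), right 2 to (4,3), up 1 to (3,3), left 1 to (3,2), up 1 to (2,2) — 8 moves in all.
Check: all required cells visited; 8 ≤ 8 moves.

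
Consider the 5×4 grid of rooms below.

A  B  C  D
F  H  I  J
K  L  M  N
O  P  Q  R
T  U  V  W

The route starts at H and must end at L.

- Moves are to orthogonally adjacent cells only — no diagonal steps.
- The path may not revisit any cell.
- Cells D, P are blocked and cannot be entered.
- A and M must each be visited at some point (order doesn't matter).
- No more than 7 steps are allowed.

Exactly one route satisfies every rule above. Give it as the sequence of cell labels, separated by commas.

H, F, A, B, C, I, M, L

The 7-move cap with required stops at A, M leaves no slack for detours.
Route from H: left 1 to F, up 1 to A, right 2 to C, down 2 to M, left 1 to L — 7 moves in all.
Check: all required cells visited; 7 ≤ 7 moves.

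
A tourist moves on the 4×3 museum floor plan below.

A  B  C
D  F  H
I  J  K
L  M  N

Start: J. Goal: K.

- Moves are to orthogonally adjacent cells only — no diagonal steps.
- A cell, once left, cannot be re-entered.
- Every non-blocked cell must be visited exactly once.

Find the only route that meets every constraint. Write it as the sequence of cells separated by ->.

J -> F -> H -> C -> B -> A -> D -> I -> L -> M -> N -> K

Need to visit all 12 open cells exactly once, starting at J and ending at K.
Route from J: up to F, right to H, up to C, 2× left (reaching A), 3× down (reaching L), 2× right (reaching N), up to K — 11 moves in all.
Check: all 12 open cells covered.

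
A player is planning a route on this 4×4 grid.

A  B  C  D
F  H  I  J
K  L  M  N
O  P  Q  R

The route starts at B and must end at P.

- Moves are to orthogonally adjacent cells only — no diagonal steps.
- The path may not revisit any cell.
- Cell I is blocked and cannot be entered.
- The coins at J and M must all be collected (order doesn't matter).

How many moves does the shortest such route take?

7

Any route passes through J and M in some order between B and P. Summing Manhattan distances along each leg and taking the cheapest ordering (B → J → M → P) gives a lower bound of 3 + 2 + 2 = 7 moves.
A route of 7 moves achieves this: B → C → D → J → N → M → Q → P.
Since 7 matches the lower bound, it is optimal.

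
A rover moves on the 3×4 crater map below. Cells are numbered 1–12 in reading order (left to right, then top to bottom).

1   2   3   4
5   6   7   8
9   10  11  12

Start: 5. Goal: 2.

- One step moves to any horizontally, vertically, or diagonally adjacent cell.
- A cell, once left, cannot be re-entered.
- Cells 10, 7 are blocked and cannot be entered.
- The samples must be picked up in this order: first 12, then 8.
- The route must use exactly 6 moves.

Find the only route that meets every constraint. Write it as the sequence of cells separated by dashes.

The waypoints must appear in the order 12, 8, with no cell reused.
Route from 5: right to 6, down-right to 11, right to 12, up to 8, up-left to 3, left to 2 — 6 moves in all.
Check: order respected (12 at step 3, 8 at step 4); 6 moves as required.

5 - 6 - 11 - 12 - 8 - 3 - 2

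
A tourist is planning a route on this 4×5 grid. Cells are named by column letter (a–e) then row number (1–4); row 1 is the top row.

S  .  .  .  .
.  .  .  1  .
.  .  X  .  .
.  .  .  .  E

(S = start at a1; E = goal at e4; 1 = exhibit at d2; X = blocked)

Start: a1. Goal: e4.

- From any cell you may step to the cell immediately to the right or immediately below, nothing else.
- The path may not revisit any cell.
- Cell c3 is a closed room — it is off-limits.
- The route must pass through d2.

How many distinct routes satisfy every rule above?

12

A right/down-only route from a1 to e4 makes exactly 3 down-moves and 4 right-moves in some order.
With no other constraints that would be C(7,3) = 35 routes.
Split at d2 and multiply the segment counts (each segment already excludes blocked cells): a1→d2: 4; d2→e4: 3; product = 12.
That gives 12 routes.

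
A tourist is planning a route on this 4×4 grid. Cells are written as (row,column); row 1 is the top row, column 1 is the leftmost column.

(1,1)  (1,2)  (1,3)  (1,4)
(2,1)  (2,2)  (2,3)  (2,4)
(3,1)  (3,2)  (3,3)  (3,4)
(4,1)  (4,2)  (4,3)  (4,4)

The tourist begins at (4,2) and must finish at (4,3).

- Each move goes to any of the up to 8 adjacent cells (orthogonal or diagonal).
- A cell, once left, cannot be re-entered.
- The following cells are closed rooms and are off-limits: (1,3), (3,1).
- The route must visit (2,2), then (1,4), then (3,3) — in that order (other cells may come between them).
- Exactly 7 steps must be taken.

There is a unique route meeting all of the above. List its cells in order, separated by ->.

(4,2) -> (3,2) -> (2,2) -> (2,3) -> (1,4) -> (2,4) -> (3,3) -> (4,3)

The waypoints must appear in the order (2,2), (1,4), (3,3), with no cell reused.
Route from (4,2): up 2 to (2,2), right 1 to (2,3), up-right 1 to (1,4), down 1 to (2,4), down-left 1 to (3,3), down 1 to (4,3) — 7 moves in all.
Check: order respected ((2,2) at step 2, (1,4) at step 4, (3,3) at step 6); 7 moves as required.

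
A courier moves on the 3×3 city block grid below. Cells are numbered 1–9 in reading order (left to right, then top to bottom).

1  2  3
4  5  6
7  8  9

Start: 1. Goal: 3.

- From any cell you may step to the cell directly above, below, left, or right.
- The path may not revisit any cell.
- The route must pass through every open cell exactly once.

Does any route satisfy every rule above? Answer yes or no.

yes

One route that works: 1 → 4 → 7 → 8 → 9 → 6 → 5 → 2 → 3.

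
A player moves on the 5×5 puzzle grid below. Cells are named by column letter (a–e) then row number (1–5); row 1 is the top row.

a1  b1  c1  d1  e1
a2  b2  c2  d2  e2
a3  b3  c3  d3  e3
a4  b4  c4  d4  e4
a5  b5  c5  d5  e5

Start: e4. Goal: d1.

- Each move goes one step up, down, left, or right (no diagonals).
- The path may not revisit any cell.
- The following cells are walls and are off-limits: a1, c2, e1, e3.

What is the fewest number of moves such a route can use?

The Manhattan distance from e4 to d1 is |4−1| + |5−4| = 4, so at least 4 moves are needed.
A route of 4 moves achieves this: e4 → d4 → d3 → d2 → d1.
Since 4 matches the lower bound, it is optimal.

4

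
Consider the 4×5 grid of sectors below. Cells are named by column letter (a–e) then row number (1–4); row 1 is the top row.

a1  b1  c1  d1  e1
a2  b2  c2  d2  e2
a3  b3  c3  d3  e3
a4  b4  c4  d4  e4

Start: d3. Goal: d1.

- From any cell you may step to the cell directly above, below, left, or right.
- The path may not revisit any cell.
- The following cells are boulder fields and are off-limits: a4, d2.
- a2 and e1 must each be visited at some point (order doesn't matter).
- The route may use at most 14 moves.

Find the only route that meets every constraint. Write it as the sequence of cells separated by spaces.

The 14-move cap with required stops at a2, e1 leaves no slack for detours.
Route from d3: left to c3, up to c2, 2× left (reaching a2), down to a3, right to b3, down to b4, 3× right (reaching e4), 3× up (reaching e1), left to d1 — 14 moves in all.
Check: all required cells visited; 14 ≤ 14 moves.

d3 c3 c2 b2 a2 a3 b3 b4 c4 d4 e4 e3 e2 e1 d1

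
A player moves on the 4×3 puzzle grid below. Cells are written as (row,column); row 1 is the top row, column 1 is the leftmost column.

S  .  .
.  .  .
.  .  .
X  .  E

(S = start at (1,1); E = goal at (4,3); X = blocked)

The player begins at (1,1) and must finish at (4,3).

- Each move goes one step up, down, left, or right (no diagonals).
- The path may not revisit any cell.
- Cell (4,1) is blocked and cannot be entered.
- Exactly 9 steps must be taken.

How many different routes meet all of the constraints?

Need simple routes of exactly 9 moves from (1,1) to (4,3) (Manhattan distance 5, so 2 moves are spent on a detour and 2 undoing it).
Enumerating: (1,1) (2,1) (3,1) (3,2) (2,2) (1,2) (1,3) (2,3) (3,3) (4,3) | (1,1) (2,1) (2,2) (1,2) (1,3) (2,3) (3,3) (3,2) (4,2) (4,3) | (1,1) (1,2) (1,3) (2,3) (2,2) (2,1) (3,1) (3,2) (4,2) (4,3) | (1,1) (1,2) (1,3) (2,3) (2,2) (2,1) (3,1) (3,2) (3,3) (4,3).
That gives 4 routes.

4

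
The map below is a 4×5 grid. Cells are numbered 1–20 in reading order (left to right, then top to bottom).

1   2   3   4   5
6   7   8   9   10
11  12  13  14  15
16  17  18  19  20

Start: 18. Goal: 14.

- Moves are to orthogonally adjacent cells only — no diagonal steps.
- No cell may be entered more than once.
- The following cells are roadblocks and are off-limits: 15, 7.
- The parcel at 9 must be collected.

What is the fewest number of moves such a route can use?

Any route passes through 9 somewhere between 18 and 14. Summing Manhattan distances along the two legs (18 → 9 → 14) gives a lower bound of 3 + 1 = 4 moves.
A route of 4 moves achieves this: 18 → 13 → 8 → 9 → 14.
Since 4 matches the lower bound, it is optimal.

4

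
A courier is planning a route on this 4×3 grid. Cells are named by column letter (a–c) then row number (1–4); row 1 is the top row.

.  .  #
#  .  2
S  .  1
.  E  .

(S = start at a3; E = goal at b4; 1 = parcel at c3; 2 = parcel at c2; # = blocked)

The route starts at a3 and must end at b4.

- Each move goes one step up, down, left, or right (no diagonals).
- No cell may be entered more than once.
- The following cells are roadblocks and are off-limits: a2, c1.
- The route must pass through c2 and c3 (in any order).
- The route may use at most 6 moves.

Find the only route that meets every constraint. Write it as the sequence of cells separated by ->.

Any route must reach c2 and c3 and still end at b4 within 6 moves, so the order of the required stops is forced.
Route from a3: right to b3, up to b2, right to c2, 2× down (reaching c4), left to b4 — 6 moves in all.
Check: all required cells visited; 6 ≤ 6 moves.

a3 -> b3 -> b2 -> c2 -> c3 -> c4 -> b4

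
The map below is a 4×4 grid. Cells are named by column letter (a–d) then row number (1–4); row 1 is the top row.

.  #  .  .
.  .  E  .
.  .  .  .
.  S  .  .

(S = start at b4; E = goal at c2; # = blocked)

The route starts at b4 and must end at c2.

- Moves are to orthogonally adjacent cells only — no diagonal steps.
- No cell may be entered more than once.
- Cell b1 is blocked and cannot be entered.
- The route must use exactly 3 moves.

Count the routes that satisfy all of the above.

Need simple routes of exactly 3 moves from b4 to c2 (Manhattan distance 3, so 0 moves are spent on a detour and 0 undoing it).
Enumerating: b4 b3 b2 c2 | b4 b3 c3 c2 | b4 c4 c3 c2.
That gives 3 routes.

3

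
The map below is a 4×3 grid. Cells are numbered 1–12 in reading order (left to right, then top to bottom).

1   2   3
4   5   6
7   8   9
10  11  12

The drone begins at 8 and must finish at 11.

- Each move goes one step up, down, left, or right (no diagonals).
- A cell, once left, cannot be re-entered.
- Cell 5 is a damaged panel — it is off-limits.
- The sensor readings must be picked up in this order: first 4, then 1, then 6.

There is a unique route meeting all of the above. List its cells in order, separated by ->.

The waypoints must appear in the order 4, 1, 6, with no cell reused.
Route from 8: left 1 to 7, up 2 to 1, right 2 to 3, down 3 to 12, left 1 to 11 — 9 moves in all.
Check: order respected (4 at step 2, 1 at step 3, 6 at step 6).

8 -> 7 -> 4 -> 1 -> 2 -> 3 -> 6 -> 9 -> 12 -> 11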